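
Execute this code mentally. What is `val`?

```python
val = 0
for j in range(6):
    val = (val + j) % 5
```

Let's trace through this code step by step.

Initialize: val = 0
Entering loop: for j in range(6):

After execution: val = 0
0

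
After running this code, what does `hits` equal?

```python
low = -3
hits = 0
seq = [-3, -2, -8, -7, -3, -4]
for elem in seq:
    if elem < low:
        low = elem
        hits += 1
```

Let's trace through this code step by step.

Initialize: low = -3
Initialize: hits = 0
Initialize: seq = [-3, -2, -8, -7, -3, -4]
Entering loop: for elem in seq:

After execution: hits = 1
1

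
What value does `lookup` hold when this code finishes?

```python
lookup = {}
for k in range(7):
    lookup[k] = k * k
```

Let's trace through this code step by step.

Initialize: lookup = {}
Entering loop: for k in range(7):

After execution: lookup = {0: 0, 1: 1, 2: 4, 3: 9, 4: 16, 5: 25, 6: 36}
{0: 0, 1: 1, 2: 4, 3: 9, 4: 16, 5: 25, 6: 36}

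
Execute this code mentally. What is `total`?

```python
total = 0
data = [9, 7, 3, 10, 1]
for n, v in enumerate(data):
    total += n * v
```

Let's trace through this code step by step.

Initialize: total = 0
Initialize: data = [9, 7, 3, 10, 1]
Entering loop: for n, v in enumerate(data):

After execution: total = 47
47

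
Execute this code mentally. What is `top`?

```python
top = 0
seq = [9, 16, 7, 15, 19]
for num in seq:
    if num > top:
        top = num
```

Let's trace through this code step by step.

Initialize: top = 0
Initialize: seq = [9, 16, 7, 15, 19]
Entering loop: for num in seq:

After execution: top = 19
19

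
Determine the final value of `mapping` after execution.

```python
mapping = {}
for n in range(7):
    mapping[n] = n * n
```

Let's trace through this code step by step.

Initialize: mapping = {}
Entering loop: for n in range(7):

After execution: mapping = {0: 0, 1: 1, 2: 4, 3: 9, 4: 16, 5: 25, 6: 36}
{0: 0, 1: 1, 2: 4, 3: 9, 4: 16, 5: 25, 6: 36}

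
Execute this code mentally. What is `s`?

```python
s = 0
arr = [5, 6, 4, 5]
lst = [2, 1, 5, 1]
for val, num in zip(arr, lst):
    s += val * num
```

Let's trace through this code step by step.

Initialize: s = 0
Initialize: arr = [5, 6, 4, 5]
Initialize: lst = [2, 1, 5, 1]
Entering loop: for val, num in zip(arr, lst):

After execution: s = 41
41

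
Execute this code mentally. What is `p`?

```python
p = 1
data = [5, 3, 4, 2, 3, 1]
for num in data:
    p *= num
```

Let's trace through this code step by step.

Initialize: p = 1
Initialize: data = [5, 3, 4, 2, 3, 1]
Entering loop: for num in data:

After execution: p = 360
360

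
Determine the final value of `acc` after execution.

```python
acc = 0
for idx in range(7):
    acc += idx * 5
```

Let's trace through this code step by step.

Initialize: acc = 0
Entering loop: for idx in range(7):

After execution: acc = 105
105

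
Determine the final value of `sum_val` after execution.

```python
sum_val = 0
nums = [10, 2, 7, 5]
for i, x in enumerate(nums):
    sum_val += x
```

Let's trace through this code step by step.

Initialize: sum_val = 0
Initialize: nums = [10, 2, 7, 5]
Entering loop: for i, x in enumerate(nums):

After execution: sum_val = 24
24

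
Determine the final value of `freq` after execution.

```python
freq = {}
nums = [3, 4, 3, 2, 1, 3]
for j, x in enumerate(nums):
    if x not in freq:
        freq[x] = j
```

Let's trace through this code step by step.

Initialize: freq = {}
Initialize: nums = [3, 4, 3, 2, 1, 3]
Entering loop: for j, x in enumerate(nums):

After execution: freq = {3: 0, 4: 1, 2: 3, 1: 4}
{3: 0, 4: 1, 2: 3, 1: 4}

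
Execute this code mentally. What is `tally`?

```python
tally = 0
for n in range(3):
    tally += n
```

Let's trace through this code step by step.

Initialize: tally = 0
Entering loop: for n in range(3):

After execution: tally = 3
3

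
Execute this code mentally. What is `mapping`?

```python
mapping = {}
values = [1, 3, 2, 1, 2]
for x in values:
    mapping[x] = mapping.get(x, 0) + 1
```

Let's trace through this code step by step.

Initialize: mapping = {}
Initialize: values = [1, 3, 2, 1, 2]
Entering loop: for x in values:

After execution: mapping = {1: 2, 3: 1, 2: 2}
{1: 2, 3: 1, 2: 2}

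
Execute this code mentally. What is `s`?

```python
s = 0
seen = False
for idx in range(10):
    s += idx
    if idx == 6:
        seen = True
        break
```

Let's trace through this code step by step.

Initialize: s = 0
Initialize: seen = False
Entering loop: for idx in range(10):

After execution: s = 21
21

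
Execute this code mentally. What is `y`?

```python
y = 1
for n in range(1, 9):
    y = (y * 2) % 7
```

Let's trace through this code step by step.

Initialize: y = 1
Entering loop: for n in range(1, 9):

After execution: y = 4
4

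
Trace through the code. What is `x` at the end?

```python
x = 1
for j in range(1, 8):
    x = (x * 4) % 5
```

Let's trace through this code step by step.

Initialize: x = 1
Entering loop: for j in range(1, 8):

After execution: x = 4
4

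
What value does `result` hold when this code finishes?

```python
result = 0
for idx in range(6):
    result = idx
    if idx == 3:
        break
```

Let's trace through this code step by step.

Initialize: result = 0
Entering loop: for idx in range(6):

After execution: result = 3
3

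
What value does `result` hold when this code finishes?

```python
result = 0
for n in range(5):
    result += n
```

Let's trace through this code step by step.

Initialize: result = 0
Entering loop: for n in range(5):

After execution: result = 10
10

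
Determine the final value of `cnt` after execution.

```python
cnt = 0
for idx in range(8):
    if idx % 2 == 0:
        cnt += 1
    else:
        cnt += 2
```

Let's trace through this code step by step.

Initialize: cnt = 0
Entering loop: for idx in range(8):

After execution: cnt = 12
12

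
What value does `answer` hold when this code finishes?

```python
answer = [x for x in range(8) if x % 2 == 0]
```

Let's trace through this code step by step.

Initialize: answer = [x for x in range(8) if x % 2 == 0]

After execution: answer = [0, 2, 4, 6]
[0, 2, 4, 6]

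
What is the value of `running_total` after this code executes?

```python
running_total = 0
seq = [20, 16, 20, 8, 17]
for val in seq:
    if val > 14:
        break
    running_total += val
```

Let's trace through this code step by step.

Initialize: running_total = 0
Initialize: seq = [20, 16, 20, 8, 17]
Entering loop: for val in seq:

After execution: running_total = 0
0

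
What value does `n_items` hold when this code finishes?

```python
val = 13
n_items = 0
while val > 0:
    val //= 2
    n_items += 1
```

Let's trace through this code step by step.

Initialize: val = 13
Initialize: n_items = 0
Entering loop: while val > 0:

After execution: n_items = 4
4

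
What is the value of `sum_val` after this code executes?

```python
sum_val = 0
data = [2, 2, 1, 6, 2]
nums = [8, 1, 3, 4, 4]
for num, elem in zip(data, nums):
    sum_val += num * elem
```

Let's trace through this code step by step.

Initialize: sum_val = 0
Initialize: data = [2, 2, 1, 6, 2]
Initialize: nums = [8, 1, 3, 4, 4]
Entering loop: for num, elem in zip(data, nums):

After execution: sum_val = 53
53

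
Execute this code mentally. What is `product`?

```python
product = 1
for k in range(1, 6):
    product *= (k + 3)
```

Let's trace through this code step by step.

Initialize: product = 1
Entering loop: for k in range(1, 6):

After execution: product = 6720
6720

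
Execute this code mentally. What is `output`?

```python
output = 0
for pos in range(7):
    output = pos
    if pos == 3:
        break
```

Let's trace through this code step by step.

Initialize: output = 0
Entering loop: for pos in range(7):

After execution: output = 3
3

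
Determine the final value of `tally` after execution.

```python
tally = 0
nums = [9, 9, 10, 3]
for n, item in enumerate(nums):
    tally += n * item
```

Let's trace through this code step by step.

Initialize: tally = 0
Initialize: nums = [9, 9, 10, 3]
Entering loop: for n, item in enumerate(nums):

After execution: tally = 38
38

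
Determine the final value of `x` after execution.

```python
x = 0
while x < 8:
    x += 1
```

Let's trace through this code step by step.

Initialize: x = 0
Entering loop: while x < 8:

After execution: x = 8
8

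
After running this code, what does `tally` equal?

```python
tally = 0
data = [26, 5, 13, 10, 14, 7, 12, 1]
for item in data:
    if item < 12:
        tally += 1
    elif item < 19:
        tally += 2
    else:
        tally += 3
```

Let's trace through this code step by step.

Initialize: tally = 0
Initialize: data = [26, 5, 13, 10, 14, 7, 12, 1]
Entering loop: for item in data:

After execution: tally = 13
13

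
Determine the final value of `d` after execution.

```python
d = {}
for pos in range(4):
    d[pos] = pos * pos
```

Let's trace through this code step by step.

Initialize: d = {}
Entering loop: for pos in range(4):

After execution: d = {0: 0, 1: 1, 2: 4, 3: 9}
{0: 0, 1: 1, 2: 4, 3: 9}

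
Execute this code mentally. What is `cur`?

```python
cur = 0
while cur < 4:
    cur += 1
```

Let's trace through this code step by step.

Initialize: cur = 0
Entering loop: while cur < 4:

After execution: cur = 4
4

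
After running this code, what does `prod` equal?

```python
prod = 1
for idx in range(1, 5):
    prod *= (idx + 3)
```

Let's trace through this code step by step.

Initialize: prod = 1
Entering loop: for idx in range(1, 5):

After execution: prod = 840
840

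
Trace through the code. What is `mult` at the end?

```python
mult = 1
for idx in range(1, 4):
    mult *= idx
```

Let's trace through this code step by step.

Initialize: mult = 1
Entering loop: for idx in range(1, 4):

After execution: mult = 6
6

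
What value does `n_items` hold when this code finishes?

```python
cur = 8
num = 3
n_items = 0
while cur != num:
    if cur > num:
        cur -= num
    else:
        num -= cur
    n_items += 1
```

Let's trace through this code step by step.

Initialize: cur = 8
Initialize: num = 3
Initialize: n_items = 0
Entering loop: while cur != num:

After execution: n_items = 4
4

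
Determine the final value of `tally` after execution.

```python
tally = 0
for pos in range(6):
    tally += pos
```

Let's trace through this code step by step.

Initialize: tally = 0
Entering loop: for pos in range(6):

After execution: tally = 15
15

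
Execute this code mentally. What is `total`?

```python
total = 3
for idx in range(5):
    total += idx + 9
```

Let's trace through this code step by step.

Initialize: total = 3
Entering loop: for idx in range(5):

After execution: total = 58
58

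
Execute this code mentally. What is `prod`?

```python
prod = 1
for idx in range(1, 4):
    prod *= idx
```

Let's trace through this code step by step.

Initialize: prod = 1
Entering loop: for idx in range(1, 4):

After execution: prod = 6
6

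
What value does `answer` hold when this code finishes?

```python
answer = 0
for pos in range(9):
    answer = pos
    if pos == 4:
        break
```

Let's trace through this code step by step.

Initialize: answer = 0
Entering loop: for pos in range(9):

After execution: answer = 4
4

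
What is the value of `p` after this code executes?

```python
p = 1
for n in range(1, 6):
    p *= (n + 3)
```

Let's trace through this code step by step.

Initialize: p = 1
Entering loop: for n in range(1, 6):

After execution: p = 6720
6720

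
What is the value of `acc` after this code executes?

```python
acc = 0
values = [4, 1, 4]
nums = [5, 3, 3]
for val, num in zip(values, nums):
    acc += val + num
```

Let's trace through this code step by step.

Initialize: acc = 0
Initialize: values = [4, 1, 4]
Initialize: nums = [5, 3, 3]
Entering loop: for val, num in zip(values, nums):

After execution: acc = 20
20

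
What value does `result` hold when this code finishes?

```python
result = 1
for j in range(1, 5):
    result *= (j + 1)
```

Let's trace through this code step by step.

Initialize: result = 1
Entering loop: for j in range(1, 5):

After execution: result = 120
120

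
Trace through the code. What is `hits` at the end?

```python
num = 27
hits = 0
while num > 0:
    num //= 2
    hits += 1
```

Let's trace through this code step by step.

Initialize: num = 27
Initialize: hits = 0
Entering loop: while num > 0:

After execution: hits = 5
5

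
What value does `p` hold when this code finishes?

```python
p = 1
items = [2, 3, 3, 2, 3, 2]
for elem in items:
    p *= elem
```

Let's trace through this code step by step.

Initialize: p = 1
Initialize: items = [2, 3, 3, 2, 3, 2]
Entering loop: for elem in items:

After execution: p = 216
216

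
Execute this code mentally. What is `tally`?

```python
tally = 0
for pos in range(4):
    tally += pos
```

Let's trace through this code step by step.

Initialize: tally = 0
Entering loop: for pos in range(4):

After execution: tally = 6
6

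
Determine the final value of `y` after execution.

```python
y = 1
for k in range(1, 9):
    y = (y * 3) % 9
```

Let's trace through this code step by step.

Initialize: y = 1
Entering loop: for k in range(1, 9):

After execution: y = 0
0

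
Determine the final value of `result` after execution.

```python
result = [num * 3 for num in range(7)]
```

Let's trace through this code step by step.

Initialize: result = [num * 3 for num in range(7)]

After execution: result = [0, 3, 6, 9, 12, 15, 18]
[0, 3, 6, 9, 12, 15, 18]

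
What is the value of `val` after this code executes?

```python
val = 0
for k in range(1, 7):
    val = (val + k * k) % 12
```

Let's trace through this code step by step.

Initialize: val = 0
Entering loop: for k in range(1, 7):

After execution: val = 7
7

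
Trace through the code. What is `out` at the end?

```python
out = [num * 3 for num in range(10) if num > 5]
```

Let's trace through this code step by step.

Initialize: out = [num * 3 for num in range(10) if num > 5]

After execution: out = [18, 21, 24, 27]
[18, 21, 24, 27]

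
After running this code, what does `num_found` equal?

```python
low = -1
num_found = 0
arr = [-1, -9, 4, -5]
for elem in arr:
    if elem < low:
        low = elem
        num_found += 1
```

Let's trace through this code step by step.

Initialize: low = -1
Initialize: num_found = 0
Initialize: arr = [-1, -9, 4, -5]
Entering loop: for elem in arr:

After execution: num_found = 1
1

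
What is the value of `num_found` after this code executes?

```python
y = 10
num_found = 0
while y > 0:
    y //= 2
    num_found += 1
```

Let's trace through this code step by step.

Initialize: y = 10
Initialize: num_found = 0
Entering loop: while y > 0:

After execution: num_found = 4
4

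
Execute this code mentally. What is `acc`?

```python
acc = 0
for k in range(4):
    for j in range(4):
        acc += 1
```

Let's trace through this code step by step.

Initialize: acc = 0
Entering loop: for k in range(4):

After execution: acc = 16
16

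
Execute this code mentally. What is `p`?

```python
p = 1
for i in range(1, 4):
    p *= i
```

Let's trace through this code step by step.

Initialize: p = 1
Entering loop: for i in range(1, 4):

After execution: p = 6
6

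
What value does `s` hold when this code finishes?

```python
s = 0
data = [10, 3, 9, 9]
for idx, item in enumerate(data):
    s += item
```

Let's trace through this code step by step.

Initialize: s = 0
Initialize: data = [10, 3, 9, 9]
Entering loop: for idx, item in enumerate(data):

After execution: s = 31
31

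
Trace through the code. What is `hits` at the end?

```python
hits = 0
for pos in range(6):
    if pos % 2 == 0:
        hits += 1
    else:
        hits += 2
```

Let's trace through this code step by step.

Initialize: hits = 0
Entering loop: for pos in range(6):

After execution: hits = 9
9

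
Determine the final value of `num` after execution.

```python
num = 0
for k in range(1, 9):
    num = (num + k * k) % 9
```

Let's trace through this code step by step.

Initialize: num = 0
Entering loop: for k in range(1, 9):

After execution: num = 6
6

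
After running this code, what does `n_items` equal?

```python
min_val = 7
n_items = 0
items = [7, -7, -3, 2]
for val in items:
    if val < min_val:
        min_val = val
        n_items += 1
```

Let's trace through this code step by step.

Initialize: min_val = 7
Initialize: n_items = 0
Initialize: items = [7, -7, -3, 2]
Entering loop: for val in items:

After execution: n_items = 1
1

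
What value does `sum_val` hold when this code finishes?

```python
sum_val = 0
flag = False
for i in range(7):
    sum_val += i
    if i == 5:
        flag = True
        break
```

Let's trace through this code step by step.

Initialize: sum_val = 0
Initialize: flag = False
Entering loop: for i in range(7):

After execution: sum_val = 15
15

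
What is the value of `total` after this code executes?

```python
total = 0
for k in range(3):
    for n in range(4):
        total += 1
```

Let's trace through this code step by step.

Initialize: total = 0
Entering loop: for k in range(3):

After execution: total = 12
12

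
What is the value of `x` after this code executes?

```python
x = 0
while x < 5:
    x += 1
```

Let's trace through this code step by step.

Initialize: x = 0
Entering loop: while x < 5:

After execution: x = 5
5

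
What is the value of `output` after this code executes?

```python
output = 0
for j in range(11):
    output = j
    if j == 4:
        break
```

Let's trace through this code step by step.

Initialize: output = 0
Entering loop: for j in range(11):

After execution: output = 4
4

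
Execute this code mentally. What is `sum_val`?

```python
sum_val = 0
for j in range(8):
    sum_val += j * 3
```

Let's trace through this code step by step.

Initialize: sum_val = 0
Entering loop: for j in range(8):

After execution: sum_val = 84
84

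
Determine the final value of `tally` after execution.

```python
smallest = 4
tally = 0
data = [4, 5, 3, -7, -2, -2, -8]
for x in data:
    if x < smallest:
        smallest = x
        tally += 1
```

Let's trace through this code step by step.

Initialize: smallest = 4
Initialize: tally = 0
Initialize: data = [4, 5, 3, -7, -2, -2, -8]
Entering loop: for x in data:

After execution: tally = 3
3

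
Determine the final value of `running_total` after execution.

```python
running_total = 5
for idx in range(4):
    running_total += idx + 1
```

Let's trace through this code step by step.

Initialize: running_total = 5
Entering loop: for idx in range(4):

After execution: running_total = 15
15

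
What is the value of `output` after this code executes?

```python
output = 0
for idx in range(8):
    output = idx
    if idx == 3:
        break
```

Let's trace through this code step by step.

Initialize: output = 0
Entering loop: for idx in range(8):

After execution: output = 3
3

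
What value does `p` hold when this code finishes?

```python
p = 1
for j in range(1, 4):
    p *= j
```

Let's trace through this code step by step.

Initialize: p = 1
Entering loop: for j in range(1, 4):

After execution: p = 6
6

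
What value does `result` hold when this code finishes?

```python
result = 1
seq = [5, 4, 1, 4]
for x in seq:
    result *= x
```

Let's trace through this code step by step.

Initialize: result = 1
Initialize: seq = [5, 4, 1, 4]
Entering loop: for x in seq:

After execution: result = 80
80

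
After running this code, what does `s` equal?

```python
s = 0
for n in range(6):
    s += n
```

Let's trace through this code step by step.

Initialize: s = 0
Entering loop: for n in range(6):

After execution: s = 15
15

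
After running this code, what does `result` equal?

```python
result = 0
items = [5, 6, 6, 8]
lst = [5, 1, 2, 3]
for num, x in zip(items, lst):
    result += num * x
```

Let's trace through this code step by step.

Initialize: result = 0
Initialize: items = [5, 6, 6, 8]
Initialize: lst = [5, 1, 2, 3]
Entering loop: for num, x in zip(items, lst):

After execution: result = 67
67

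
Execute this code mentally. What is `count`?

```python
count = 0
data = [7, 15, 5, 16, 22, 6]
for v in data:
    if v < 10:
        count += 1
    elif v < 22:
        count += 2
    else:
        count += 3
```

Let's trace through this code step by step.

Initialize: count = 0
Initialize: data = [7, 15, 5, 16, 22, 6]
Entering loop: for v in data:

After execution: count = 10
10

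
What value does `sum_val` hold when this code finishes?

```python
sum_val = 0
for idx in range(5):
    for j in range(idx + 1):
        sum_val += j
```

Let's trace through this code step by step.

Initialize: sum_val = 0
Entering loop: for idx in range(5):

After execution: sum_val = 20
20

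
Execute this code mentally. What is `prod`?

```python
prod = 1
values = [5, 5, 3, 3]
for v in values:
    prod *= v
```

Let's trace through this code step by step.

Initialize: prod = 1
Initialize: values = [5, 5, 3, 3]
Entering loop: for v in values:

After execution: prod = 225
225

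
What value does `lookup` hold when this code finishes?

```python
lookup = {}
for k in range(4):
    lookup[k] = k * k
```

Let's trace through this code step by step.

Initialize: lookup = {}
Entering loop: for k in range(4):

After execution: lookup = {0: 0, 1: 1, 2: 4, 3: 9}
{0: 0, 1: 1, 2: 4, 3: 9}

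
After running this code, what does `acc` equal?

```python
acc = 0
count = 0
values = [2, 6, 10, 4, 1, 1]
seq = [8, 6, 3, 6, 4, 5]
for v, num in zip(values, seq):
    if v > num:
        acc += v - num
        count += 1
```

Let's trace through this code step by step.

Initialize: acc = 0
Initialize: count = 0
Initialize: values = [2, 6, 10, 4, 1, 1]
Initialize: seq = [8, 6, 3, 6, 4, 5]
Entering loop: for v, num in zip(values, seq):

After execution: acc = 7
7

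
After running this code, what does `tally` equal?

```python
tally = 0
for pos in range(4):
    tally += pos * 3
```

Let's trace through this code step by step.

Initialize: tally = 0
Entering loop: for pos in range(4):

After execution: tally = 18
18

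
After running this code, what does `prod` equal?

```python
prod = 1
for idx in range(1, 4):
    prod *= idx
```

Let's trace through this code step by step.

Initialize: prod = 1
Entering loop: for idx in range(1, 4):

After execution: prod = 6
6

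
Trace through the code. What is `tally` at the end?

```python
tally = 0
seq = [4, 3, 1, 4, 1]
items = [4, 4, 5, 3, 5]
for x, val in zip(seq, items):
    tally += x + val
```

Let's trace through this code step by step.

Initialize: tally = 0
Initialize: seq = [4, 3, 1, 4, 1]
Initialize: items = [4, 4, 5, 3, 5]
Entering loop: for x, val in zip(seq, items):

After execution: tally = 34
34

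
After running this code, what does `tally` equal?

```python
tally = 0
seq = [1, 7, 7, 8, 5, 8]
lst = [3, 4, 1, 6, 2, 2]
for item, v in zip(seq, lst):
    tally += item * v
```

Let's trace through this code step by step.

Initialize: tally = 0
Initialize: seq = [1, 7, 7, 8, 5, 8]
Initialize: lst = [3, 4, 1, 6, 2, 2]
Entering loop: for item, v in zip(seq, lst):

After execution: tally = 112
112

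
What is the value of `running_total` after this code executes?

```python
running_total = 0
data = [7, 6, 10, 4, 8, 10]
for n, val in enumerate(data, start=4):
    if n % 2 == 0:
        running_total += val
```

Let's trace through this code step by step.

Initialize: running_total = 0
Initialize: data = [7, 6, 10, 4, 8, 10]
Entering loop: for n, val in enumerate(data, start=4):

After execution: running_total = 25
25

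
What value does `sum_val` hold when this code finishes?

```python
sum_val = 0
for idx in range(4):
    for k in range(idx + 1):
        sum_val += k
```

Let's trace through this code step by step.

Initialize: sum_val = 0
Entering loop: for idx in range(4):

After execution: sum_val = 10
10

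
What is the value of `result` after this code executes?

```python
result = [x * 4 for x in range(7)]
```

Let's trace through this code step by step.

Initialize: result = [x * 4 for x in range(7)]

After execution: result = [0, 4, 8, 12, 16, 20, 24]
[0, 4, 8, 12, 16, 20, 24]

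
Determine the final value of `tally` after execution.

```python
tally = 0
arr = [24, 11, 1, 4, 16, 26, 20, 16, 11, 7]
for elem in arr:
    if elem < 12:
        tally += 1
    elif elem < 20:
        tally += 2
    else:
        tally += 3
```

Let's trace through this code step by step.

Initialize: tally = 0
Initialize: arr = [24, 11, 1, 4, 16, 26, 20, 16, 11, 7]
Entering loop: for elem in arr:

After execution: tally = 18
18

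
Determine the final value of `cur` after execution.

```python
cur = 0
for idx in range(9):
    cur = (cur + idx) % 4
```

Let's trace through this code step by step.

Initialize: cur = 0
Entering loop: for idx in range(9):

After execution: cur = 0
0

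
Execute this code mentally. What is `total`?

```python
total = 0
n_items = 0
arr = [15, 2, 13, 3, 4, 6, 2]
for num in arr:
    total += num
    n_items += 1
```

Let's trace through this code step by step.

Initialize: total = 0
Initialize: n_items = 0
Initialize: arr = [15, 2, 13, 3, 4, 6, 2]
Entering loop: for num in arr:

After execution: total = 45
45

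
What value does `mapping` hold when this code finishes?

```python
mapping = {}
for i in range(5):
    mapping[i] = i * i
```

Let's trace through this code step by step.

Initialize: mapping = {}
Entering loop: for i in range(5):

After execution: mapping = {0: 0, 1: 1, 2: 4, 3: 9, 4: 16}
{0: 0, 1: 1, 2: 4, 3: 9, 4: 16}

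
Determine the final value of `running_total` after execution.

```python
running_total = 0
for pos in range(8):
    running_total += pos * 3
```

Let's trace through this code step by step.

Initialize: running_total = 0
Entering loop: for pos in range(8):

After execution: running_total = 84
84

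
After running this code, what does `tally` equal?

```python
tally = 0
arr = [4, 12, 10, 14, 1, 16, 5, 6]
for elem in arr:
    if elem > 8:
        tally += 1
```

Let's trace through this code step by step.

Initialize: tally = 0
Initialize: arr = [4, 12, 10, 14, 1, 16, 5, 6]
Entering loop: for elem in arr:

After execution: tally = 4
4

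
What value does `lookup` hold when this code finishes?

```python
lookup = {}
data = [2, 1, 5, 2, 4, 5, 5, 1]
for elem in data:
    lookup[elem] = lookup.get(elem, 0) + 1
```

Let's trace through this code step by step.

Initialize: lookup = {}
Initialize: data = [2, 1, 5, 2, 4, 5, 5, 1]
Entering loop: for elem in data:

After execution: lookup = {2: 2, 1: 2, 5: 3, 4: 1}
{2: 2, 1: 2, 5: 3, 4: 1}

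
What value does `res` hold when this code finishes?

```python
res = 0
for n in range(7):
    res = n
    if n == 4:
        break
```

Let's trace through this code step by step.

Initialize: res = 0
Entering loop: for n in range(7):

After execution: res = 4
4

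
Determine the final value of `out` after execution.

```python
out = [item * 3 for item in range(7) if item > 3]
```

Let's trace through this code step by step.

Initialize: out = [item * 3 for item in range(7) if item > 3]

After execution: out = [12, 15, 18]
[12, 15, 18]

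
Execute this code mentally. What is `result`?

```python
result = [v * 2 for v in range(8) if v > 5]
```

Let's trace through this code step by step.

Initialize: result = [v * 2 for v in range(8) if v > 5]

After execution: result = [12, 14]
[12, 14]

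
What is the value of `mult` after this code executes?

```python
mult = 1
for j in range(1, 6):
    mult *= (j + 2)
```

Let's trace through this code step by step.

Initialize: mult = 1
Entering loop: for j in range(1, 6):

After execution: mult = 2520
2520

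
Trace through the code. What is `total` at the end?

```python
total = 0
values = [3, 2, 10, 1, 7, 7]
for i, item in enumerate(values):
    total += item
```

Let's trace through this code step by step.

Initialize: total = 0
Initialize: values = [3, 2, 10, 1, 7, 7]
Entering loop: for i, item in enumerate(values):

After execution: total = 30
30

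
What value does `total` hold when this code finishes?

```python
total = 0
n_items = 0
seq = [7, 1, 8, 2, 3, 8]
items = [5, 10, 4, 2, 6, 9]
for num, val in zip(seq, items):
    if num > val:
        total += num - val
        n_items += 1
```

Let's trace through this code step by step.

Initialize: total = 0
Initialize: n_items = 0
Initialize: seq = [7, 1, 8, 2, 3, 8]
Initialize: items = [5, 10, 4, 2, 6, 9]
Entering loop: for num, val in zip(seq, items):

After execution: total = 6
6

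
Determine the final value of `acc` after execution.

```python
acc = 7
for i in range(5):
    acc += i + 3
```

Let's trace through this code step by step.

Initialize: acc = 7
Entering loop: for i in range(5):

After execution: acc = 32
32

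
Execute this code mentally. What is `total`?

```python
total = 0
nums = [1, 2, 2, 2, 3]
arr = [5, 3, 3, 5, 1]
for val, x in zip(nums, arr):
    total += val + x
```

Let's trace through this code step by step.

Initialize: total = 0
Initialize: nums = [1, 2, 2, 2, 3]
Initialize: arr = [5, 3, 3, 5, 1]
Entering loop: for val, x in zip(nums, arr):

After execution: total = 27
27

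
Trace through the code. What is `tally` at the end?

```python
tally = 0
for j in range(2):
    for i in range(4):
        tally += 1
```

Let's trace through this code step by step.

Initialize: tally = 0
Entering loop: for j in range(2):

After execution: tally = 8
8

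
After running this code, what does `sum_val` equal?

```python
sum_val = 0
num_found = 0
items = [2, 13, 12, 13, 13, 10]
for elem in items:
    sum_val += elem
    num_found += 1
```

Let's trace through this code step by step.

Initialize: sum_val = 0
Initialize: num_found = 0
Initialize: items = [2, 13, 12, 13, 13, 10]
Entering loop: for elem in items:

After execution: sum_val = 63
63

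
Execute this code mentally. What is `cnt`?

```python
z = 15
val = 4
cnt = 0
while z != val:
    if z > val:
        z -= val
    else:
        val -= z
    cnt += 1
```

Let's trace through this code step by step.

Initialize: z = 15
Initialize: val = 4
Initialize: cnt = 0
Entering loop: while z != val:

After execution: cnt = 6
6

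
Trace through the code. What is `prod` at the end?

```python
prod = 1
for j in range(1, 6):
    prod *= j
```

Let's trace through this code step by step.

Initialize: prod = 1
Entering loop: for j in range(1, 6):

After execution: prod = 120
120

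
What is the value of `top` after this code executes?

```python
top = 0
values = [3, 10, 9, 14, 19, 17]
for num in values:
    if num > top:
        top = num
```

Let's trace through this code step by step.

Initialize: top = 0
Initialize: values = [3, 10, 9, 14, 19, 17]
Entering loop: for num in values:

After execution: top = 19
19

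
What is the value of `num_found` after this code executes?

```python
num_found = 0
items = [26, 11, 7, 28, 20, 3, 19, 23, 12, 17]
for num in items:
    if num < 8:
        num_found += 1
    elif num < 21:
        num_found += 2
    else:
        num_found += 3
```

Let's trace through this code step by step.

Initialize: num_found = 0
Initialize: items = [26, 11, 7, 28, 20, 3, 19, 23, 12, 17]
Entering loop: for num in items:

After execution: num_found = 21
21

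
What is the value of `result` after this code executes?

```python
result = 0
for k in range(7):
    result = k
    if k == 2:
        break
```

Let's trace through this code step by step.

Initialize: result = 0
Entering loop: for k in range(7):

After execution: result = 2
2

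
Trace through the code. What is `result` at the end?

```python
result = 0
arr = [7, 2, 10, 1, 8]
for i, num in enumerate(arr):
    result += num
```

Let's trace through this code step by step.

Initialize: result = 0
Initialize: arr = [7, 2, 10, 1, 8]
Entering loop: for i, num in enumerate(arr):

After execution: result = 28
28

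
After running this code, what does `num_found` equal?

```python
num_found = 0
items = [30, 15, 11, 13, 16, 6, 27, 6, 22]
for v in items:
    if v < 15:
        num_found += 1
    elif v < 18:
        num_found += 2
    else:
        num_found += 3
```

Let's trace through this code step by step.

Initialize: num_found = 0
Initialize: items = [30, 15, 11, 13, 16, 6, 27, 6, 22]
Entering loop: for v in items:

After execution: num_found = 17
17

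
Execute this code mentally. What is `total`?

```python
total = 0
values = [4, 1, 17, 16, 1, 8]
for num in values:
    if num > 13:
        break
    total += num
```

Let's trace through this code step by step.

Initialize: total = 0
Initialize: values = [4, 1, 17, 16, 1, 8]
Entering loop: for num in values:

After execution: total = 5
5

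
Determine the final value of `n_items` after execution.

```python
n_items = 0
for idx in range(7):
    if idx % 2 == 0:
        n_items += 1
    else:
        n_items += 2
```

Let's trace through this code step by step.

Initialize: n_items = 0
Entering loop: for idx in range(7):

After execution: n_items = 10
10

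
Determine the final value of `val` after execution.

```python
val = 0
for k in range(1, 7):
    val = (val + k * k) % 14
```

Let's trace through this code step by step.

Initialize: val = 0
Entering loop: for k in range(1, 7):

After execution: val = 7
7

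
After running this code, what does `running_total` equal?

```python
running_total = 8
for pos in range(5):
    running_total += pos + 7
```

Let's trace through this code step by step.

Initialize: running_total = 8
Entering loop: for pos in range(5):

After execution: running_total = 53
53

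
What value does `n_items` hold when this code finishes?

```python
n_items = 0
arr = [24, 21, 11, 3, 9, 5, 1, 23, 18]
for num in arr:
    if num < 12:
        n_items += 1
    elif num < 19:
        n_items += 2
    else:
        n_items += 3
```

Let's trace through this code step by step.

Initialize: n_items = 0
Initialize: arr = [24, 21, 11, 3, 9, 5, 1, 23, 18]
Entering loop: for num in arr:

After execution: n_items = 16
16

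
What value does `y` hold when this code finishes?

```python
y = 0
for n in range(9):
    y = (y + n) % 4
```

Let's trace through this code step by step.

Initialize: y = 0
Entering loop: for n in range(9):

After execution: y = 0
0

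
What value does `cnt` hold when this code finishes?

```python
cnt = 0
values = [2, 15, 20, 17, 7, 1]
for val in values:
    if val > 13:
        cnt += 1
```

Let's trace through this code step by step.

Initialize: cnt = 0
Initialize: values = [2, 15, 20, 17, 7, 1]
Entering loop: for val in values:

After execution: cnt = 3
3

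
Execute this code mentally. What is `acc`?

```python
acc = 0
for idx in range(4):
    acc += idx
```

Let's trace through this code step by step.

Initialize: acc = 0
Entering loop: for idx in range(4):

After execution: acc = 6
6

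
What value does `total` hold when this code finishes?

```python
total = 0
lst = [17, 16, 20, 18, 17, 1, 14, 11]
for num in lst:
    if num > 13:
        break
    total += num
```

Let's trace through this code step by step.

Initialize: total = 0
Initialize: lst = [17, 16, 20, 18, 17, 1, 14, 11]
Entering loop: for num in lst:

After execution: total = 0
0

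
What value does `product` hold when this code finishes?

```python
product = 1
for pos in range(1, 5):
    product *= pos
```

Let's trace through this code step by step.

Initialize: product = 1
Entering loop: for pos in range(1, 5):

After execution: product = 24
24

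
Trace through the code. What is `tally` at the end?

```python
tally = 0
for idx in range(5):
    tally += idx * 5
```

Let's trace through this code step by step.

Initialize: tally = 0
Entering loop: for idx in range(5):

After execution: tally = 50
50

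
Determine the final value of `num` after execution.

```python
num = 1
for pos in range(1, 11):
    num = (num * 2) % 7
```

Let's trace through this code step by step.

Initialize: num = 1
Entering loop: for pos in range(1, 11):

After execution: num = 2
2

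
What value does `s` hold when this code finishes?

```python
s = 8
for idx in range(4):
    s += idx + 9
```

Let's trace through this code step by step.

Initialize: s = 8
Entering loop: for idx in range(4):

After execution: s = 50
50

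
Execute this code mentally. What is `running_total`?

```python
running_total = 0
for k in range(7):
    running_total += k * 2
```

Let's trace through this code step by step.

Initialize: running_total = 0
Entering loop: for k in range(7):

After execution: running_total = 42
42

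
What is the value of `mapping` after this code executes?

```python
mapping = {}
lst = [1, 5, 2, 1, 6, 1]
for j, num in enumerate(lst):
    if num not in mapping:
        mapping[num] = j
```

Let's trace through this code step by step.

Initialize: mapping = {}
Initialize: lst = [1, 5, 2, 1, 6, 1]
Entering loop: for j, num in enumerate(lst):

After execution: mapping = {1: 0, 5: 1, 2: 2, 6: 4}
{1: 0, 5: 1, 2: 2, 6: 4}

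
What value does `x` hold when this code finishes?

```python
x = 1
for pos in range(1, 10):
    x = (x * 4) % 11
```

Let's trace through this code step by step.

Initialize: x = 1
Entering loop: for pos in range(1, 10):

After execution: x = 3
3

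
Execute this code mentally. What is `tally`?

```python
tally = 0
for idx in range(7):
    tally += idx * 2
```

Let's trace through this code step by step.

Initialize: tally = 0
Entering loop: for idx in range(7):

After execution: tally = 42
42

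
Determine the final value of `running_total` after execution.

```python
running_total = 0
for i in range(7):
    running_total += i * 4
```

Let's trace through this code step by step.

Initialize: running_total = 0
Entering loop: for i in range(7):

After execution: running_total = 84
84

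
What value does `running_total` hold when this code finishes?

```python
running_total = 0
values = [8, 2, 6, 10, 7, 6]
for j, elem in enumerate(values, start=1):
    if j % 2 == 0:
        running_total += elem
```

Let's trace through this code step by step.

Initialize: running_total = 0
Initialize: values = [8, 2, 6, 10, 7, 6]
Entering loop: for j, elem in enumerate(values, start=1):

After execution: running_total = 18
18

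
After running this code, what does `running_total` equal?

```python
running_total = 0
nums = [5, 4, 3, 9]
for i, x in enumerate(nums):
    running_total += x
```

Let's trace through this code step by step.

Initialize: running_total = 0
Initialize: nums = [5, 4, 3, 9]
Entering loop: for i, x in enumerate(nums):

After execution: running_total = 21
21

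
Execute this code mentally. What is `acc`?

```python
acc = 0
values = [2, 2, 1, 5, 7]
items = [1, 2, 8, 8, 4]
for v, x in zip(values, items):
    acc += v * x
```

Let's trace through this code step by step.

Initialize: acc = 0
Initialize: values = [2, 2, 1, 5, 7]
Initialize: items = [1, 2, 8, 8, 4]
Entering loop: for v, x in zip(values, items):

After execution: acc = 82
82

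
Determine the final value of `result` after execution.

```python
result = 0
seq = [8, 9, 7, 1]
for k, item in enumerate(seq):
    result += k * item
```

Let's trace through this code step by step.

Initialize: result = 0
Initialize: seq = [8, 9, 7, 1]
Entering loop: for k, item in enumerate(seq):

After execution: result = 26
26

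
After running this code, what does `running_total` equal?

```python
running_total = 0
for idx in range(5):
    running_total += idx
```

Let's trace through this code step by step.

Initialize: running_total = 0
Entering loop: for idx in range(5):

After execution: running_total = 10
10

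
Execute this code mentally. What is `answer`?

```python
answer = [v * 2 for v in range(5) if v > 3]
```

Let's trace through this code step by step.

Initialize: answer = [v * 2 for v in range(5) if v > 3]

After execution: answer = [8]
[8]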